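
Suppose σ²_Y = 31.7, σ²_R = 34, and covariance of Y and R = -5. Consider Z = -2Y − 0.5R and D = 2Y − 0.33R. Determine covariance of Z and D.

By bilinearity, covariance of Z and D = ac·σ²_Y + bd·σ²_R + (ad+bc)·covariance of Y and R, with a=-2, b=-0.5, c=2, d=-0.33.
ac·σ²_Y = (-2)·2·31.7 = -126.8
bd·σ²_R = (-0.5)·(-0.33)·34 = 5.61
(ad+bc)·covariance of Y and R = (-0.34)·(-5) = 1.7
covariance of Z and D = -126.8 + 5.61 + 1.7 = -119.49.

covariance of Z and D = -119.49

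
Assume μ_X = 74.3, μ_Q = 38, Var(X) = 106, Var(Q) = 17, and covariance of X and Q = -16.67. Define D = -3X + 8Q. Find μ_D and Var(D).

μ_D = (-3)·μ_X + 8·μ_Q = (-3)·74.3 + 8·38 = 81.1.
Var(D) = a²·Var(X) + b²·Var(Q) + 2ab·covariance of X and Q with a = -3, b = 8.
= (-3)²·106 + 8²·17 + 2·(-3)·8·(-16.67)
= 954 + 1088 + 800.16 = 2842.16.

μ_D = 81.1, Var(D) = 2842.16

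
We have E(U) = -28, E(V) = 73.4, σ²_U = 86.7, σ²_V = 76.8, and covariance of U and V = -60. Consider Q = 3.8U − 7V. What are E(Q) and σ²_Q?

E(Q) = -620.2, σ²_Q = 8207.148

E(Q) = 3.8·E(U) + (-7)·E(V) = 3.8·(-28) + (-7)·73.4 = -620.2.
σ²_Q = a²·σ²_U + b²·σ²_V + 2ab·covariance of U and V with a = 3.8, b = -7.
= 3.8²·86.7 + (-7)²·76.8 + 2·3.8·(-7)·(-60)
= 1251.948 + 3763.2 + 3192 = 8207.148.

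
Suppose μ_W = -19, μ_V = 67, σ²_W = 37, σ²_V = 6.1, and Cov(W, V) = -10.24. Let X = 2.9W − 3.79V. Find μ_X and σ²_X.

μ_X = 2.9·μ_W + (-3.79)·μ_V = 2.9·(-19) + (-3.79)·67 = -309.03.
σ²_X = a²·σ²_W + b²·σ²_V + 2ab·Cov(W, V) with a = 2.9, b = -3.79.
= 2.9²·37 + (-3.79)²·6.1 + 2·2.9·(-3.79)·(-10.24)
= 311.17 + 87.62101 + 225.09568 = 623.88669.

μ_X = -309.03, σ²_X = 623.88669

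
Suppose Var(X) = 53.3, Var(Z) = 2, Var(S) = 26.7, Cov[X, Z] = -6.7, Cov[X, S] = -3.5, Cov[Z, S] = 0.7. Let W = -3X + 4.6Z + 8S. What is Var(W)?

Var(W) = a²·Var(X) + b²·Var(Z) + c²·Var(S) + 2ab·Cov[X, Z] + 2ac·Cov[X, S] + 2bc·Cov[Z, S], with a = -3, b = 4.6, c = 8.
= 479.7 + 42.32 + 1708.8 + 184.92 + 168 + 51.52
= 2635.26.

Var(W) = 2635.26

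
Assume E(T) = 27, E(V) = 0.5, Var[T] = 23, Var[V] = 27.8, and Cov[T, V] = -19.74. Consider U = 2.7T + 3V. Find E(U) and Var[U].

E(U) = 74.4, Var[U] = 98.082

E(U) = 2.7·E(T) + 3·E(V) = 2.7·27 + 3·0.5 = 74.4.
Var[U] = a²·Var[T] + b²·Var[V] + 2ab·Cov[T, V] with a = 2.7, b = 3.
= 2.7²·23 + 3²·27.8 + 2·2.7·3·(-19.74)
= 167.67 + 250.2 + (-319.788) = 98.082.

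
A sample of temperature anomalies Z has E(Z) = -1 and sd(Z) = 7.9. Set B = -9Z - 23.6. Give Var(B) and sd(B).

Var(B) = 5055.21, sd(B) = 71.1

B = -9Z - 23.6 is linear with a = -9, b = -23.6.
Var(Z) = 7.9² = 62.41.
Var(B) = a²·Var(Z) = (-9)²·62.41 = 5055.21 (the additive constant -23.6 does not affect variance).
sd(B) = |a|·sd(Z) = |-9|·7.9 = 71.1.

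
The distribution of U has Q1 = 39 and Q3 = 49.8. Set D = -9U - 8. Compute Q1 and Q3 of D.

Q1(D) = -456.2, Q3(D) = -359

a = -9 < 0 reverses order: Q1(D) comes from Q3(U), Q3(D) from Q1(U).
Q1(D) = (-9)·49.8 + (-8) = -456.2; Q3(D) = (-9)·39 + (-8) = -359.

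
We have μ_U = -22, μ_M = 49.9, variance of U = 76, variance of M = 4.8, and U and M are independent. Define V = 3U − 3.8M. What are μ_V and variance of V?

μ_V = -255.62, variance of V = 753.312

μ_V = 3·μ_U + (-3.8)·μ_M = 3·(-22) + (-3.8)·49.9 = -255.62.
variance of V = a²·variance of U + b²·variance of M + 2ab·covariance of U and M with a = 3, b = -3.8.
Independence gives covariance of U and M = 0.
= 3²·76 + (-3.8)²·4.8 + 2·3·(-3.8)·0
= 684 + 69.312 + 0 = 753.312.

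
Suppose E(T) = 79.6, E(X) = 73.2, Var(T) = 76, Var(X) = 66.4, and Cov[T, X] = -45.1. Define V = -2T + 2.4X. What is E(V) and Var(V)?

E(V) = (-2)·E(T) + 2.4·E(X) = (-2)·79.6 + 2.4·73.2 = 16.48.
Var(V) = a²·Var(T) + b²·Var(X) + 2ab·Cov[T, X] with a = -2, b = 2.4.
= (-2)²·76 + 2.4²·66.4 + 2·(-2)·2.4·(-45.1)
= 304 + 382.464 + 432.96 = 1119.424.

E(V) = 16.48, Var(V) = 1119.424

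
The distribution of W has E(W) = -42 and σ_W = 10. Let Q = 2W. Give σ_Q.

Q = 2W is linear with a = 2, b = 0.
σ_Q = |a|·σ_W = |2|·10 = 20.

σ_Q = 20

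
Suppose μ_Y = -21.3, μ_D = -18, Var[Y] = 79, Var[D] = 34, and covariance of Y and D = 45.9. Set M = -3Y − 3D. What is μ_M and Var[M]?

μ_M = 117.9, Var[M] = 1843.2

μ_M = (-3)·μ_Y + (-3)·μ_D = (-3)·(-21.3) + (-3)·(-18) = 117.9.
Var[M] = a²·Var[Y] + b²·Var[D] + 2ab·covariance of Y and D with a = -3, b = -3.
= (-3)²·79 + (-3)²·34 + 2·(-3)·(-3)·45.9
= 711 + 306 + 826.2 = 1843.2.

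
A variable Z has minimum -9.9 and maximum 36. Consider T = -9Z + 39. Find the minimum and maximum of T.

min(T) = -285, max(T) = 128.1

a = -9 < 0, so order reverses: min(T) = a·max(Z)+b = (-9)·36 + 39 = -285; max(T) = a·min(Z)+b = (-9)·(-9.9) + 39 = 128.1.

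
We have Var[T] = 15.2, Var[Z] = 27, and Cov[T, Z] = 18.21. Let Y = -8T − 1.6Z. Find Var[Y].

Var[Y] = a²·Var[T] + b²·Var[Z] + 2ab·Cov[T, Z] with a = -8, b = -1.6.
= (-8)²·15.2 + (-1.6)²·27 + 2·(-8)·(-1.6)·18.21
= 972.8 + 69.12 + 466.176 = 1508.096.

Var[Y] = 1508.096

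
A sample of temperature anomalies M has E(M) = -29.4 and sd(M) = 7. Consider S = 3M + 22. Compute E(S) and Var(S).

S = 3M + 22 is linear with a = 3, b = 22.
E(S) = a·E(M) + b = 3·(-29.4) + 22 = -66.2.
Var(M) = 7² = 49.
Var(S) = a²·Var(M) = 3²·49 = 441 (the additive constant 22 does not affect variance).

E(S) = -66.2, Var(S) = 441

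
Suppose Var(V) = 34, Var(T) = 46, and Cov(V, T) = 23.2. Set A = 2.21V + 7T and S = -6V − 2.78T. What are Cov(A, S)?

Cov(A, S) = -2462.93616

By bilinearity, Cov(A, S) = ac·Var(V) + bd·Var(T) + (ad+bc)·Cov(V, T), with a=2.21, b=7, c=-6, d=-2.78.
ac·Var(V) = 2.21·(-6)·34 = -450.84
bd·Var(T) = 7·(-2.78)·46 = -895.16
(ad+bc)·Cov(V, T) = (-48.1438)·23.2 = -1116.93616
Cov(A, S) = -450.84 + (-895.16) + (-1116.93616) = -2462.93616.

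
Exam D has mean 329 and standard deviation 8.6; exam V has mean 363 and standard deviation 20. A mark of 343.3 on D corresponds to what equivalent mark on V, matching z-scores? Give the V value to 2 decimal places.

V = 396.26

z = (343.3 − 329)/8.6 ≈ 1.6628.
V = 363 + z·20 = 363 + (343.3 − 329)·20/8.6 ≈ 396.26.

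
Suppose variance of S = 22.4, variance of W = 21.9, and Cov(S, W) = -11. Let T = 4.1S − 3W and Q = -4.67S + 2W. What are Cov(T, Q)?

By bilinearity, Cov(T, Q) = ac·variance of S + bd·variance of W + (ad+bc)·Cov(S, W), with a=4.1, b=-3, c=-4.67, d=2.
ac·variance of S = 4.1·(-4.67)·22.4 = -428.8928
bd·variance of W = (-3)·2·21.9 = -131.4
(ad+bc)·Cov(S, W) = (22.21)·(-11) = -244.31
Cov(T, Q) = -428.8928 + (-131.4) + (-244.31) = -804.6028.

Cov(T, Q) = -804.6028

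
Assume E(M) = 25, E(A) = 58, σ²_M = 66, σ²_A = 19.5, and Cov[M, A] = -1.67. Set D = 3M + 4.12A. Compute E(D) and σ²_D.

E(D) = 3·E(M) + 4.12·E(A) = 3·25 + 4.12·58 = 313.96.
σ²_D = a²·σ²_M + b²·σ²_A + 2ab·Cov[M, A] with a = 3, b = 4.12.
= 3²·66 + 4.12²·19.5 + 2·3·4.12·(-1.67)
= 594 + 331.0008 + (-41.2824) = 883.7184.

E(D) = 313.96, σ²_D = 883.7184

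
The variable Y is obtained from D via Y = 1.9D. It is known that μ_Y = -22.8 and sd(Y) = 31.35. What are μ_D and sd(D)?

μ_D = -12, sd(D) = 16.5

From Y = 1.9D: μ_Y = a·μ_D + b, so μ_D = (μ_Y − b)/a = (-22.8 − 0)/1.9 = -12.
sd(Y) = |a|·sd(D), so sd(D) = 31.35/|1.9| = 16.5.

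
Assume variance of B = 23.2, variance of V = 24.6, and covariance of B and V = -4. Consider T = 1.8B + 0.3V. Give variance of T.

variance of T = a²·variance of B + b²·variance of V + 2ab·covariance of B and V with a = 1.8, b = 0.3.
= 1.8²·23.2 + 0.3²·24.6 + 2·1.8·0.3·(-4)
= 75.168 + 2.214 + (-4.32) = 73.062.

variance of T = 73.062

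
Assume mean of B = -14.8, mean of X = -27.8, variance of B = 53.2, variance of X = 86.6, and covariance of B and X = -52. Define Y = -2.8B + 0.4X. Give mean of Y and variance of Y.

mean of Y = 30.32, variance of Y = 547.424

mean of Y = (-2.8)·mean of B + 0.4·mean of X = (-2.8)·(-14.8) + 0.4·(-27.8) = 30.32.
variance of Y = a²·variance of B + b²·variance of X + 2ab·covariance of B and X with a = -2.8, b = 0.4.
= (-2.8)²·53.2 + 0.4²·86.6 + 2·(-2.8)·0.4·(-52)
= 417.088 + 13.856 + 116.48 = 547.424.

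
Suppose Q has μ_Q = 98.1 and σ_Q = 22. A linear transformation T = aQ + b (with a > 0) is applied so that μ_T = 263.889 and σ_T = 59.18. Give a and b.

σ_T = a·σ_Q (a > 0), so a = 59.18/22 = 2.69.
μ_T = a·μ_Q + b, so b = 263.889 − 2.69·98.1 = 0.

a = 2.69, b = 0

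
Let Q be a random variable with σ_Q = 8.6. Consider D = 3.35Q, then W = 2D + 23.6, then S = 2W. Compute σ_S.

σ_S = 115.24

σ_D = |3.35|·8.6 = 28.81.
σ_W = |2|·28.81 = 57.62.
σ_S = |2|·57.62 = 115.24.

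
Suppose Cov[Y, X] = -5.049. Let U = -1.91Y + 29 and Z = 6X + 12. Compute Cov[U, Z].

Cov[U, Z] = 57.86154

Cov[U, Z] = a·c·Cov[Y, X] = (-1.91)·6·(-5.049) = 57.86154. Additive constants drop out.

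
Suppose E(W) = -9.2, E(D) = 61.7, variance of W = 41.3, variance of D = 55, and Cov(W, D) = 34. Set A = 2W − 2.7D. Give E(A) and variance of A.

E(A) = 2·E(W) + (-2.7)·E(D) = 2·(-9.2) + (-2.7)·61.7 = -184.99.
variance of A = a²·variance of W + b²·variance of D + 2ab·Cov(W, D) with a = 2, b = -2.7.
= 2²·41.3 + (-2.7)²·55 + 2·2·(-2.7)·34
= 165.2 + 400.95 + (-367.2) = 198.95.

E(A) = -184.99, variance of A = 198.95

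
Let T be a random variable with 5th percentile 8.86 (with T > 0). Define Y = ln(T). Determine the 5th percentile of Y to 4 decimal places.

5th percentile of Y = 2.1815

ln(T) is increasing, so P_{5}(Y) = g(P_{5}(T)) ≈ 2.1815.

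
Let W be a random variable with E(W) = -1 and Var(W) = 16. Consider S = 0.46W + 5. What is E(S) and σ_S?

S = 0.46W + 5 is linear with a = 0.46, b = 5.
E(S) = a·E(W) + b = 0.46·(-1) + 5 = 4.54.
σ_W = √16 = 4.
σ_S = |a|·σ_W = |0.46|·4 = 1.84.

E(S) = 4.54, σ_S = 1.84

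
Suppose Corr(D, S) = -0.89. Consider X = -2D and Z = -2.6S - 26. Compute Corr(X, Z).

Corr(X, Z) = -0.89

Linear rescalings preserve correlation up to sign; here the slopes -2 and -2.6 have the same sign, so Corr(X, Z) = Corr(D, S) = -0.89.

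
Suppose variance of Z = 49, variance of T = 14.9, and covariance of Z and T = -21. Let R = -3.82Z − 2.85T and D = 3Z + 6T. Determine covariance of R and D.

By bilinearity, covariance of R and D = ac·variance of Z + bd·variance of T + (ad+bc)·covariance of Z and T, with a=-3.82, b=-2.85, c=3, d=6.
ac·variance of Z = (-3.82)·3·49 = -561.54
bd·variance of T = (-2.85)·6·14.9 = -254.79
(ad+bc)·covariance of Z and T = (-31.47)·(-21) = 660.87
covariance of R and D = -561.54 + (-254.79) + 660.87 = -155.46.

covariance of R and D = -155.46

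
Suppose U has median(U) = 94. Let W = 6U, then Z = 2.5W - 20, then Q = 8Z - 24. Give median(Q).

median(Q) = 11096

median(W) = 6·94 = 564.
median(Z) = 2.5·564 + (-20) = 1390.
median(Q) = 8·1390 + (-24) = 11096.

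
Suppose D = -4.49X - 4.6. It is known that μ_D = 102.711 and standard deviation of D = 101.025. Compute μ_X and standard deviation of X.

From D = -4.49X - 4.6: μ_D = a·μ_X + b, so μ_X = (μ_D − b)/a = (102.711 − (-4.6))/(-4.49) = -23.9.
standard deviation of D = |a|·standard deviation of X, so standard deviation of X = 101.025/|-4.49| = 22.5.

μ_X = -23.9, standard deviation of X = 22.5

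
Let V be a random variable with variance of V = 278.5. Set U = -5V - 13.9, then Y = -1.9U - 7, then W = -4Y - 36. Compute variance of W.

variance of U = (-5)²·278.5 = 6962.5.
variance of Y = (-1.9)²·6962.5 = 25134.625.
variance of W = (-4)²·25134.625 = 402154.

variance of W = 402154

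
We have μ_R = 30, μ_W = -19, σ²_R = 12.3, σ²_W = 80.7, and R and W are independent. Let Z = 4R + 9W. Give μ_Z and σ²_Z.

μ_Z = 4·μ_R + 9·μ_W = 4·30 + 9·(-19) = -51.
σ²_Z = a²·σ²_R + b²·σ²_W + 2ab·Cov(R, W) with a = 4, b = 9.
Independence gives Cov(R, W) = 0.
= 4²·12.3 + 9²·80.7 + 2·4·9·0
= 196.8 + 6536.7 + 0 = 6733.5.

μ_Z = -51, σ²_Z = 6733.5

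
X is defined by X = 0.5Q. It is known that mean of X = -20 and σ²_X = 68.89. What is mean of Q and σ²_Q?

From X = 0.5Q: mean of X = a·mean of Q + b, so mean of Q = (mean of X − b)/a = (-20 − 0)/0.5 = -40.
σ²_X = a²·σ²_Q, so σ²_Q = 68.89/0.5² = 275.56.

mean of Q = -40, σ²_Q = 275.56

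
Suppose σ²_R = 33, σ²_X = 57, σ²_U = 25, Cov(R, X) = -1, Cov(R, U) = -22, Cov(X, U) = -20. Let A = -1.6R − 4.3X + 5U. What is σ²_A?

σ²_A = a²·σ²_R + b²·σ²_X + c²·σ²_U + 2ab·Cov(R, X) + 2ac·Cov(R, U) + 2bc·Cov(X, U), with a = -1.6, b = -4.3, c = 5.
= 84.48 + 1053.93 + 625 + (-13.76) + 352 + 860
= 2961.65.

σ²_A = 2961.65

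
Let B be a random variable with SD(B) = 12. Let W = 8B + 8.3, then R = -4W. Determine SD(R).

SD(W) = |8|·12 = 96.
SD(R) = |-4|·96 = 384.

SD(R) = 384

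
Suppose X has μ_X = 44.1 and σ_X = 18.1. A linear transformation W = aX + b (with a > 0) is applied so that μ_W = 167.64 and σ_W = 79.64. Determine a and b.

a = 4.4, b = -26.4

σ_W = a·σ_X (a > 0), so a = 79.64/18.1 = 4.4.
μ_W = a·μ_X + b, so b = 167.64 − 4.4·44.1 = -26.4.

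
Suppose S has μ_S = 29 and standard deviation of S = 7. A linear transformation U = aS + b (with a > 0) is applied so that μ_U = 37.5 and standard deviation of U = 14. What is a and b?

standard deviation of U = a·standard deviation of S (a > 0), so a = 14/7 = 2.
μ_U = a·μ_S + b, so b = 37.5 − 2·29 = -20.5.

a = 2, b = -20.5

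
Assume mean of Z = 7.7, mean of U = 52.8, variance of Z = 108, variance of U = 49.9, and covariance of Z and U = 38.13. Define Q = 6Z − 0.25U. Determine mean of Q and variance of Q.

mean of Q = 6·mean of Z + (-0.25)·mean of U = 6·7.7 + (-0.25)·52.8 = 33.
variance of Q = a²·variance of Z + b²·variance of U + 2ab·covariance of Z and U with a = 6, b = -0.25.
= 6²·108 + (-0.25)²·49.9 + 2·6·(-0.25)·38.13
= 3888 + 3.11875 + (-114.39) = 3776.72875.

mean of Q = 33, variance of Q = 3776.72875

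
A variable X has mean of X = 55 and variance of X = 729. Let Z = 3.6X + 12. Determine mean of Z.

Z = 3.6X + 12 is linear with a = 3.6, b = 12.
mean of Z = a·mean of X + b = 3.6·55 + 12 = 210.

mean of Z = 210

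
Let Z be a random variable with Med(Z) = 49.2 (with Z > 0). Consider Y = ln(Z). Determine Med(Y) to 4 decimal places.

ln(Z) is monotone on this domain, so Med(Y) = ln(49.2) ≈ 3.8959.

Med(Y) = 3.8959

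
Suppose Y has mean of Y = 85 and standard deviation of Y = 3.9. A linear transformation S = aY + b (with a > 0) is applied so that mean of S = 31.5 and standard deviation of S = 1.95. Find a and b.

standard deviation of S = a·standard deviation of Y (a > 0), so a = 1.95/3.9 = 0.5.
mean of S = a·mean of Y + b, so b = 31.5 − 0.5·85 = -11.

a = 0.5, b = -11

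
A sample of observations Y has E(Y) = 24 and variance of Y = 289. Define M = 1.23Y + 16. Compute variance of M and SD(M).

M = 1.23Y + 16 is linear with a = 1.23, b = 16.
variance of M = a²·variance of Y = 1.23²·289 = 437.2281 (the additive constant 16 does not affect variance).
SD(Y) = √289 = 17.
SD(M) = |a|·SD(Y) = |1.23|·17 = 20.91.

variance of M = 437.2281, SD(M) = 20.91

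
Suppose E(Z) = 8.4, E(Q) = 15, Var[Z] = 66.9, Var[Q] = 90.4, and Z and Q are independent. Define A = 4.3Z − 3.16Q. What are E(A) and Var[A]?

E(A) = -11.28, Var[A] = 2139.67924

E(A) = 4.3·E(Z) + (-3.16)·E(Q) = 4.3·8.4 + (-3.16)·15 = -11.28.
Var[A] = a²·Var[Z] + b²·Var[Q] + 2ab·Cov[Z, Q] with a = 4.3, b = -3.16.
Independence gives Cov[Z, Q] = 0.
= 4.3²·66.9 + (-3.16)²·90.4 + 2·4.3·(-3.16)·0
= 1236.981 + 902.69824 + 0 = 2139.67924.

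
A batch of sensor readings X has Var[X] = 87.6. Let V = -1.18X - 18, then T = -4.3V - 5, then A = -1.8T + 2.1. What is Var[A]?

Var[V] = (-1.18)²·87.6 = 121.97424.
Var[T] = (-4.3)²·121.97424 = 2255.3036976.
Var[A] = (-1.8)²·2255.3036976 = 7307.183980224.

Var[A] = 7307.183980224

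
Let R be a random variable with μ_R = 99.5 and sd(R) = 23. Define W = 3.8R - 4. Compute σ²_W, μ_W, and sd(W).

σ²_W = 7638.76, μ_W = 374.1, sd(W) = 87.4

W = 3.8R - 4 is linear with a = 3.8, b = -4.
σ²_R = 23² = 529.
σ²_W = a²·σ²_R = 3.8²·529 = 7638.76 (the additive constant -4 does not affect variance).
μ_W = a·μ_R + b = 3.8·99.5 + (-4) = 374.1.
sd(W) = |a|·sd(R) = |3.8|·23 = 87.4.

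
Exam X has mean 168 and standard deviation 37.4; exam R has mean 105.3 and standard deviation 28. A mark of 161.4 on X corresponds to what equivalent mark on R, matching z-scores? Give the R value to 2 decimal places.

z = (161.4 − 168)/37.4 ≈ -0.1765.
R = 105.3 + z·28 = 105.3 + (161.4 − 168)·28/37.4 ≈ 100.36.

R = 100.36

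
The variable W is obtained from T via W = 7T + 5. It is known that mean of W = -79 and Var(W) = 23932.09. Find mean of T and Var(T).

From W = 7T + 5: mean of W = a·mean of T + b, so mean of T = (mean of W − b)/a = (-79 − 5)/7 = -12.
Var(W) = a²·Var(T), so Var(T) = 23932.09/7² = 488.41.

mean of T = -12, Var(T) = 488.41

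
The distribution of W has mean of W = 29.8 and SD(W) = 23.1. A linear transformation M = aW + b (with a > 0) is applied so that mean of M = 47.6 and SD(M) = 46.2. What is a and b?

a = 2, b = -12

SD(M) = a·SD(W) (a > 0), so a = 46.2/23.1 = 2.
mean of M = a·mean of W + b, so b = 47.6 − 2·29.8 = -12.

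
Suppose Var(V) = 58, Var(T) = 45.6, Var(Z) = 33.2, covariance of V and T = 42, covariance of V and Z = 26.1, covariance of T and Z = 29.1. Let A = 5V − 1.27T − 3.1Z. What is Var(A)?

Var(A) = a²·Var(V) + b²·Var(T) + c²·Var(Z) + 2ab·covariance of V and T + 2ac·covariance of V and Z + 2bc·covariance of T and Z, with a = 5, b = -1.27, c = -3.1.
= 1450 + 73.54824 + 319.052 + (-533.4) + (-809.1) + 229.1334
= 729.23364.

Var(A) = 729.23364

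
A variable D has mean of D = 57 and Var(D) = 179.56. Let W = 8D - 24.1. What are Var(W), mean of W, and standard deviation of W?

W = 8D - 24.1 is linear with a = 8, b = -24.1.
Var(W) = a²·Var(D) = 8²·179.56 = 11491.84 (the additive constant -24.1 does not affect variance).
mean of W = a·mean of D + b = 8·57 + (-24.1) = 431.9.
standard deviation of D = √179.56 = 13.4.
standard deviation of W = |a|·standard deviation of D = |8|·13.4 = 107.2.

Var(W) = 11491.84, mean of W = 431.9, standard deviation of W = 107.2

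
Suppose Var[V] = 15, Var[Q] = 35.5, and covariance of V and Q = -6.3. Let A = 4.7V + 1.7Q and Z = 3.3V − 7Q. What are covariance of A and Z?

By bilinearity, covariance of A and Z = ac·Var[V] + bd·Var[Q] + (ad+bc)·covariance of V and Q, with a=4.7, b=1.7, c=3.3, d=-7.
ac·Var[V] = 4.7·3.3·15 = 232.65
bd·Var[Q] = 1.7·(-7)·35.5 = -422.45
(ad+bc)·covariance of V and Q = (-27.29)·(-6.3) = 171.927
covariance of A and Z = 232.65 + (-422.45) + 171.927 = -17.873.

covariance of A and Z = -17.873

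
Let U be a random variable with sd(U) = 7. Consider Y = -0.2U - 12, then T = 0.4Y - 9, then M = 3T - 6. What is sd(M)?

sd(Y) = |-0.2|·7 = 1.4.
sd(T) = |0.4|·1.4 = 0.56.
sd(M) = |3|·0.56 = 1.68.

sd(M) = 1.68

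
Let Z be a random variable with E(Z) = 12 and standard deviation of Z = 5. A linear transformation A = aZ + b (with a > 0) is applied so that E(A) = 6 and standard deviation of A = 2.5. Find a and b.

standard deviation of A = a·standard deviation of Z (a > 0), so a = 2.5/5 = 0.5.
E(A) = a·E(Z) + b, so b = 6 − 0.5·12 = 0.

a = 0.5, b = 0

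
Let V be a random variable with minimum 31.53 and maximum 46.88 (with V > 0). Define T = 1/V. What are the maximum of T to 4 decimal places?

max(T) = 0.0317

1/V is decreasing on this domain, so max(T) comes from min(V) = 31.53: max(T) = 1/(31.53) ≈ 0.0317.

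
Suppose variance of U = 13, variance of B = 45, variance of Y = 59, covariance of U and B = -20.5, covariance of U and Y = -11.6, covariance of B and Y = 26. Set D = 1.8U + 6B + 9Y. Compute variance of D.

variance of D = a²·variance of U + b²·variance of B + c²·variance of Y + 2ab·covariance of U and B + 2ac·covariance of U and Y + 2bc·covariance of B and Y, with a = 1.8, b = 6, c = 9.
= 42.12 + 1620 + 4779 + (-442.8) + (-375.84) + 2808
= 8430.48.

variance of D = 8430.48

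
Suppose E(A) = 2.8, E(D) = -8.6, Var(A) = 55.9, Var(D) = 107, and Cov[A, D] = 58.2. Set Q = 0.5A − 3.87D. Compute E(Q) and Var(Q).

E(Q) = 34.682, Var(Q) = 1391.2693

E(Q) = 0.5·E(A) + (-3.87)·E(D) = 0.5·2.8 + (-3.87)·(-8.6) = 34.682.
Var(Q) = a²·Var(A) + b²·Var(D) + 2ab·Cov[A, D] with a = 0.5, b = -3.87.
= 0.5²·55.9 + (-3.87)²·107 + 2·0.5·(-3.87)·58.2
= 13.975 + 1602.5283 + (-225.234) = 1391.2693.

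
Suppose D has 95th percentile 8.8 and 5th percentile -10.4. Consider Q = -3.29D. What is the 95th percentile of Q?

Since a = -3.29 < 0 the transformation is decreasing, reversing order: the 95th percentile of Q corresponds to the 5th percentile of D.
So P_{95}(Q) = a·P_{5}(D) + b = (-3.29)·(-10.4) = 34.216.

95th percentile of Q = 34.216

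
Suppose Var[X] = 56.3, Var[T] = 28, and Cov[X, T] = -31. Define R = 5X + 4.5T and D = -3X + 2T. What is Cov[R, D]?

Cov[R, D] = -484

By bilinearity, Cov[R, D] = ac·Var[X] + bd·Var[T] + (ad+bc)·Cov[X, T], with a=5, b=4.5, c=-3, d=2.
ac·Var[X] = 5·(-3)·56.3 = -844.5
bd·Var[T] = 4.5·2·28 = 252
(ad+bc)·Cov[X, T] = (-3.5)·(-31) = 108.5
Cov[R, D] = -844.5 + 252 + 108.5 = -484.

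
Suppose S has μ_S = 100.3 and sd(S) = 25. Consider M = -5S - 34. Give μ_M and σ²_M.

μ_M = -535.5, σ²_M = 15625

M = -5S - 34 is linear with a = -5, b = -34.
μ_M = a·μ_S + b = (-5)·100.3 + (-34) = -535.5.
σ²_S = 25² = 625.
σ²_M = a²·σ²_S = (-5)²·625 = 15625 (the additive constant -34 does not affect variance).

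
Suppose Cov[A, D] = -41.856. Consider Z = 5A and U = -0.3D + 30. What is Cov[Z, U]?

Cov[Z, U] = 62.784

Cov[Z, U] = a·c·Cov[A, D] = 5·(-0.3)·(-41.856) = 62.784. Additive constants drop out.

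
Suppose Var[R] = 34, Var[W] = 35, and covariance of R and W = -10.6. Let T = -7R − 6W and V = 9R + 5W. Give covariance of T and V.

covariance of T and V = -2248.6

By bilinearity, covariance of T and V = ac·Var[R] + bd·Var[W] + (ad+bc)·covariance of R and W, with a=-7, b=-6, c=9, d=5.
ac·Var[R] = (-7)·9·34 = -2142
bd·Var[W] = (-6)·5·35 = -1050
(ad+bc)·covariance of R and W = (-89)·(-10.6) = 943.4
covariance of T and V = -2142 + (-1050) + 943.4 = -2248.6.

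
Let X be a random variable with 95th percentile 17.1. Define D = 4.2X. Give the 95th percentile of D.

Since a = 4.2 > 0 the transformation is increasing, so the 95th percentile of D = a·(P_{95} of X) + b = 4.2·17.1 = 71.82.

95th percentile of D = 71.82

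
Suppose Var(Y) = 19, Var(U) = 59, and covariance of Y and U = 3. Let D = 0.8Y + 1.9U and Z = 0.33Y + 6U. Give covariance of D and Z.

By bilinearity, covariance of D and Z = ac·Var(Y) + bd·Var(U) + (ad+bc)·covariance of Y and U, with a=0.8, b=1.9, c=0.33, d=6.
ac·Var(Y) = 0.8·0.33·19 = 5.016
bd·Var(U) = 1.9·6·59 = 672.6
(ad+bc)·covariance of Y and U = (5.427)·3 = 16.281
covariance of D and Z = 5.016 + 672.6 + 16.281 = 693.897.

covariance of D and Z = 693.897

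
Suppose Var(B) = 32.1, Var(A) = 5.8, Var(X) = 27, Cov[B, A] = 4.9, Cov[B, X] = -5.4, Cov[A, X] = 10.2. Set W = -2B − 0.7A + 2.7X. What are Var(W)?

Var(W) = a²·Var(B) + b²·Var(A) + c²·Var(X) + 2ab·Cov[B, A] + 2ac·Cov[B, X] + 2bc·Cov[A, X], with a = -2, b = -0.7, c = 2.7.
= 128.4 + 2.842 + 196.83 + 13.72 + 58.32 + (-38.556)
= 361.556.

Var(W) = 361.556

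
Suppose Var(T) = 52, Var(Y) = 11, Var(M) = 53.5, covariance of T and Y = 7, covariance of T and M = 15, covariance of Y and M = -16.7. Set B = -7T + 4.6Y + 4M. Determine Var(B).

Var(B) = 1731.4

Var(B) = a²·Var(T) + b²·Var(Y) + c²·Var(M) + 2ab·covariance of T and Y + 2ac·covariance of T and M + 2bc·covariance of Y and M, with a = -7, b = 4.6, c = 4.
= 2548 + 232.76 + 856 + (-450.8) + (-840) + (-614.56)
= 1731.4.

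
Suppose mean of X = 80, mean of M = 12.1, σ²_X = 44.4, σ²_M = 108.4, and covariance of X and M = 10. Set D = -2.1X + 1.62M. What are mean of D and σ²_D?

mean of D = (-2.1)·mean of X + 1.62·mean of M = (-2.1)·80 + 1.62·12.1 = -148.398.
σ²_D = a²·σ²_X + b²·σ²_M + 2ab·covariance of X and M with a = -2.1, b = 1.62.
= (-2.1)²·44.4 + 1.62²·108.4 + 2·(-2.1)·1.62·10
= 195.804 + 284.48496 + (-68.04) = 412.24896.

mean of D = -148.398, σ²_D = 412.24896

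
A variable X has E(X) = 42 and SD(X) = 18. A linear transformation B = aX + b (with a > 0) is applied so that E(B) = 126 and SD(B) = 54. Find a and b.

SD(B) = a·SD(X) (a > 0), so a = 54/18 = 3.
E(B) = a·E(X) + b, so b = 126 − 3·42 = 0.

a = 3, b = 0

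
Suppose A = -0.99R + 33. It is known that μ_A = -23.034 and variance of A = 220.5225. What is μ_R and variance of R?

μ_R = 56.6, variance of R = 225

From A = -0.99R + 33: μ_A = a·μ_R + b, so μ_R = (μ_A − b)/a = (-23.034 − 33)/(-0.99) = 56.6.
variance of A = a²·variance of R, so variance of R = 220.5225/(-0.99)² = 225.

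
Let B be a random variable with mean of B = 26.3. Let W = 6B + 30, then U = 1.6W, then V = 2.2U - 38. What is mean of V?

mean of V = 623.056

mean of W = 6·26.3 + 30 = 187.8.
mean of U = 1.6·187.8 = 300.48.
mean of V = 2.2·300.48 + (-38) = 623.056.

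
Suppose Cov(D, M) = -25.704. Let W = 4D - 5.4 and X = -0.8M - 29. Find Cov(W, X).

Cov(W, X) = a·c·Cov(D, M) = 4·(-0.8)·(-25.704) = 82.2528. Additive constants drop out.

Cov(W, X) = 82.2528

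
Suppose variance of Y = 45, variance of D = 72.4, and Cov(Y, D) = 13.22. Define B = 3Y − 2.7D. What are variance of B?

variance of B = a²·variance of Y + b²·variance of D + 2ab·Cov(Y, D) with a = 3, b = -2.7.
= 3²·45 + (-2.7)²·72.4 + 2·3·(-2.7)·13.22
= 405 + 527.796 + (-214.164) = 718.632.

variance of B = 718.632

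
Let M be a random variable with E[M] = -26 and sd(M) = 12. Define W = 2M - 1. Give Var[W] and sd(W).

Var[W] = 576, sd(W) = 24

W = 2M - 1 is linear with a = 2, b = -1.
Var[M] = 12² = 144.
Var[W] = a²·Var[M] = 2²·144 = 576 (the additive constant -1 does not affect variance).
sd(W) = |a|·sd(M) = |2|·12 = 24.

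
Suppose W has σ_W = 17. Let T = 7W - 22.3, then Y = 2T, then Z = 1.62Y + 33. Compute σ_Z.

σ_T = |7|·17 = 119.
σ_Y = |2|·119 = 238.
σ_Z = |1.62|·238 = 385.56.

σ_Z = 385.56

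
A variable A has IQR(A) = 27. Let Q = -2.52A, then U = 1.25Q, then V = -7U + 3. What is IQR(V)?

IQR(V) = 595.35

IQR(Q) = |-2.52|·27 = 68.04.
IQR(U) = |1.25|·68.04 = 85.05.
IQR(V) = |-7|·85.05 = 595.35.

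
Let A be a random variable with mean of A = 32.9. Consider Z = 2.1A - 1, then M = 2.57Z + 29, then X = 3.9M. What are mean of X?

mean of Z = 2.1·32.9 + (-1) = 68.09.
mean of M = 2.57·68.09 + 29 = 203.9913.
mean of X = 3.9·203.9913 = 795.56607.

mean of X = 795.56607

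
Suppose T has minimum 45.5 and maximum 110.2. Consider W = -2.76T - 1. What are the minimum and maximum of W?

min(W) = -305.152, max(W) = -126.58

a = -2.76 < 0, so order reverses: min(W) = a·max(T)+b = (-2.76)·110.2 + (-1) = -305.152; max(W) = a·min(T)+b = (-2.76)·45.5 + (-1) = -126.58.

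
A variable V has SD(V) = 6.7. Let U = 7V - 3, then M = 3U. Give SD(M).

SD(M) = 140.7

SD(U) = |7|·6.7 = 46.9.
SD(M) = |3|·46.9 = 140.7.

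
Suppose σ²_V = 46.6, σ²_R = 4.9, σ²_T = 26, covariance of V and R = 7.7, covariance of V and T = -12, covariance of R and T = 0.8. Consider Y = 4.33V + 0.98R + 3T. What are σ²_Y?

σ²_Y = 870.69706

σ²_Y = a²·σ²_V + b²·σ²_R + c²·σ²_T + 2ab·covariance of V and R + 2ac·covariance of V and T + 2bc·covariance of R and T, with a = 4.33, b = 0.98, c = 3.
= 873.69874 + 4.70596 + 234 + 65.34836 + (-311.76) + 4.704
= 870.69706.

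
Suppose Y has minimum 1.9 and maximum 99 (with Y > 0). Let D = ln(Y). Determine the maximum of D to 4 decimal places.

ln(Y) is increasing on this domain, so max(D) comes from max(Y) = 99: max(D) = ln(99) ≈ 4.5951.

max(D) = 4.5951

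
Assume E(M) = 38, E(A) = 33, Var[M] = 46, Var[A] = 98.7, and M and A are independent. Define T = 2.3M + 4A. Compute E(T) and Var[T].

E(T) = 2.3·E(M) + 4·E(A) = 2.3·38 + 4·33 = 219.4.
Var[T] = a²·Var[M] + b²·Var[A] + 2ab·Cov[M, A] with a = 2.3, b = 4.
Independence gives Cov[M, A] = 0.
= 2.3²·46 + 4²·98.7 + 2·2.3·4·0
= 243.34 + 1579.2 + 0 = 1822.54.

E(T) = 219.4, Var[T] = 1822.54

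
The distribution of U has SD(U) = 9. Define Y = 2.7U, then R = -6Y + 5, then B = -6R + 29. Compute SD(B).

SD(B) = 874.8

SD(Y) = |2.7|·9 = 24.3.
SD(R) = |-6|·24.3 = 145.8.
SD(B) = |-6|·145.8 = 874.8.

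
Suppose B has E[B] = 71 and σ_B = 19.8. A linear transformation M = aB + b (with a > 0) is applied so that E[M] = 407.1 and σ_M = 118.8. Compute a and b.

σ_M = a·σ_B (a > 0), so a = 118.8/19.8 = 6.
E[M] = a·E[B] + b, so b = 407.1 − 6·71 = -18.9.

a = 6, b = -18.9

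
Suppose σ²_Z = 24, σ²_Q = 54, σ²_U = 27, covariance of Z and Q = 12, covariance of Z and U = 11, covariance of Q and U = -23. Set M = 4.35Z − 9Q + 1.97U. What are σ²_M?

σ²_M = 4997.4333

σ²_M = a²·σ²_Z + b²·σ²_Q + c²·σ²_U + 2ab·covariance of Z and Q + 2ac·covariance of Z and U + 2bc·covariance of Q and U, with a = 4.35, b = -9, c = 1.97.
= 454.14 + 4374 + 104.7843 + (-939.6) + 188.529 + 815.58
= 4997.4333.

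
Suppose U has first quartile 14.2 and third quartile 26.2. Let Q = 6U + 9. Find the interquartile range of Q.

IQR(Q) = 72

IQR of U = Q3 − Q1 = 26.2 − 14.2 = 12.
Under Q = aU + b, IQR(Q) = |a|·IQR(U) = |6|·12 = 72 (shifts cancel; spread scales by |a|).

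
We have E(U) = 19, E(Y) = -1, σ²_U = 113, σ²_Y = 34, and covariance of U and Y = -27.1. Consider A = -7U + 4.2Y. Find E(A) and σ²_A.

E(A) = -137.2, σ²_A = 7730.24

E(A) = (-7)·E(U) + 4.2·E(Y) = (-7)·19 + 4.2·(-1) = -137.2.
σ²_A = a²·σ²_U + b²·σ²_Y + 2ab·covariance of U and Y with a = -7, b = 4.2.
= (-7)²·113 + 4.2²·34 + 2·(-7)·4.2·(-27.1)
= 5537 + 599.76 + 1593.48 = 7730.24.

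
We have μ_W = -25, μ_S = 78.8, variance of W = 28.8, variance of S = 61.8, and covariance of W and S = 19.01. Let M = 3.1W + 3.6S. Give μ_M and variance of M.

μ_M = 206.18, variance of M = 1501.9992

μ_M = 3.1·μ_W + 3.6·μ_S = 3.1·(-25) + 3.6·78.8 = 206.18.
variance of M = a²·variance of W + b²·variance of S + 2ab·covariance of W and S with a = 3.1, b = 3.6.
= 3.1²·28.8 + 3.6²·61.8 + 2·3.1·3.6·19.01
= 276.768 + 800.928 + 424.3032 = 1501.9992.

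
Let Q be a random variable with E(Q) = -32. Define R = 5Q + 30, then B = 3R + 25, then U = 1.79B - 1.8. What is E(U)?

E(R) = 5·(-32) + 30 = -130.
E(B) = 3·(-130) + 25 = -365.
E(U) = 1.79·(-365) + (-1.8) = -655.15.

E(U) = -655.15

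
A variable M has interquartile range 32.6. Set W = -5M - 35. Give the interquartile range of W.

Under W = aM + b, IQR(W) = |a|·IQR(M) = |-5|·32.6 = 163 (shifts cancel; spread scales by |a|).

IQR(W) = 163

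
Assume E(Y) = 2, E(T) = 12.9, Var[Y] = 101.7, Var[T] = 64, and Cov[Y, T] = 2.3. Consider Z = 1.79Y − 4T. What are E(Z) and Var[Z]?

E(Z) = 1.79·E(Y) + (-4)·E(T) = 1.79·2 + (-4)·12.9 = -48.02.
Var[Z] = a²·Var[Y] + b²·Var[T] + 2ab·Cov[Y, T] with a = 1.79, b = -4.
= 1.79²·101.7 + (-4)²·64 + 2·1.79·(-4)·2.3
= 325.85697 + 1024 + (-32.936) = 1316.92097.

E(Z) = -48.02, Var[Z] = 1316.92097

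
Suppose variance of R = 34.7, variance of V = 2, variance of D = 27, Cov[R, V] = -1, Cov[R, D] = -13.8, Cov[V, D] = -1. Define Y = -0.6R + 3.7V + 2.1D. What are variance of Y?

variance of Y = 182.618

variance of Y = a²·variance of R + b²·variance of V + c²·variance of D + 2ab·Cov[R, V] + 2ac·Cov[R, D] + 2bc·Cov[V, D], with a = -0.6, b = 3.7, c = 2.1.
= 12.492 + 27.38 + 119.07 + 4.44 + 34.776 + (-15.54)
= 182.618.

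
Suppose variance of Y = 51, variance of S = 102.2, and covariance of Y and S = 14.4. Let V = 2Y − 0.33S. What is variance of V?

variance of V = 196.12158

variance of V = a²·variance of Y + b²·variance of S + 2ab·covariance of Y and S with a = 2, b = -0.33.
= 2²·51 + (-0.33)²·102.2 + 2·2·(-0.33)·14.4
= 204 + 11.12958 + (-19.008) = 196.12158.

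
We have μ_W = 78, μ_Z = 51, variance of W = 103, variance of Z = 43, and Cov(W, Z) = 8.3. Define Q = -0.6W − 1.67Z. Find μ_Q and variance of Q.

μ_Q = (-0.6)·μ_W + (-1.67)·μ_Z = (-0.6)·78 + (-1.67)·51 = -131.97.
variance of Q = a²·variance of W + b²·variance of Z + 2ab·Cov(W, Z) with a = -0.6, b = -1.67.
= (-0.6)²·103 + (-1.67)²·43 + 2·(-0.6)·(-1.67)·8.3
= 37.08 + 119.9227 + 16.6332 = 173.6359.

μ_Q = -131.97, variance of Q = 173.6359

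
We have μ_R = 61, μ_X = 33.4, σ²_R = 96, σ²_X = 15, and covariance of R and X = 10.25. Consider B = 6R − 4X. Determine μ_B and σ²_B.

μ_B = 232.4, σ²_B = 3204

μ_B = 6·μ_R + (-4)·μ_X = 6·61 + (-4)·33.4 = 232.4.
σ²_B = a²·σ²_R + b²·σ²_X + 2ab·covariance of R and X with a = 6, b = -4.
= 6²·96 + (-4)²·15 + 2·6·(-4)·10.25
= 3456 + 240 + (-492) = 3204.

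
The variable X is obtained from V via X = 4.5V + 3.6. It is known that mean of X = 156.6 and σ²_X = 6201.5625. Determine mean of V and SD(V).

From X = 4.5V + 3.6: mean of X = a·mean of V + b, so mean of V = (mean of X − b)/a = (156.6 − 3.6)/4.5 = 34.
SD(X) = √6201.5625 = 78.75.
SD(X) = |a|·SD(V), so SD(V) = 78.75/|4.5| = 17.5.

mean of V = 34, SD(V) = 17.5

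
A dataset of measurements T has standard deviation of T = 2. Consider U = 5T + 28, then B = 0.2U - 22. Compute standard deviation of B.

standard deviation of U = |5|·2 = 10.
standard deviation of B = |0.2|·10 = 2.

standard deviation of B = 2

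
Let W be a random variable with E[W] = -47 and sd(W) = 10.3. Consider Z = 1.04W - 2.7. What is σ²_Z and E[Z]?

Z = 1.04W - 2.7 is linear with a = 1.04, b = -2.7.
σ²_W = 10.3² = 106.09.
σ²_Z = a²·σ²_W = 1.04²·106.09 = 114.746944 (the additive constant -2.7 does not affect variance).
E[Z] = a·E[W] + b = 1.04·(-47) + (-2.7) = -51.58.

σ²_Z = 114.746944, E[Z] = -51.58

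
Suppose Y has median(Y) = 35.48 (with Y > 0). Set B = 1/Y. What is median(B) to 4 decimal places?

1/Y is monotone on this domain, so median(B) = 1/(35.48) ≈ 0.0282.

median(B) = 0.0282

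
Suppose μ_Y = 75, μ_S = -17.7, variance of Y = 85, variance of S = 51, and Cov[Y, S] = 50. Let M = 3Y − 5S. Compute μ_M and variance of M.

μ_M = 3·μ_Y + (-5)·μ_S = 3·75 + (-5)·(-17.7) = 313.5.
variance of M = a²·variance of Y + b²·variance of S + 2ab·Cov[Y, S] with a = 3, b = -5.
= 3²·85 + (-5)²·51 + 2·3·(-5)·50
= 765 + 1275 + (-1500) = 540.

μ_M = 313.5, variance of M = 540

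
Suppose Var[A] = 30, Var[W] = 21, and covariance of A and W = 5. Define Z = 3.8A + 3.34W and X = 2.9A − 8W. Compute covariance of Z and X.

covariance of Z and X = -334.09

By bilinearity, covariance of Z and X = ac·Var[A] + bd·Var[W] + (ad+bc)·covariance of A and W, with a=3.8, b=3.34, c=2.9, d=-8.
ac·Var[A] = 3.8·2.9·30 = 330.6
bd·Var[W] = 3.34·(-8)·21 = -561.12
(ad+bc)·covariance of A and W = (-20.714)·5 = -103.57
covariance of Z and X = 330.6 + (-561.12) + (-103.57) = -334.09.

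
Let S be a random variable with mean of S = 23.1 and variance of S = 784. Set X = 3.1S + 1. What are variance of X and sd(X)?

variance of X = 7534.24, sd(X) = 86.8

X = 3.1S + 1 is linear with a = 3.1, b = 1.
variance of X = a²·variance of S = 3.1²·784 = 7534.24 (the additive constant 1 does not affect variance).
sd(S) = √784 = 28.
sd(X) = |a|·sd(S) = |3.1|·28 = 86.8.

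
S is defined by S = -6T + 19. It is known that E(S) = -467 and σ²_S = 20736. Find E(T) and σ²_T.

From S = -6T + 19: E(S) = a·E(T) + b, so E(T) = (E(S) − b)/a = (-467 − 19)/(-6) = 81.
σ²_S = a²·σ²_T, so σ²_T = 20736/(-6)² = 576.

E(T) = 81, σ²_T = 576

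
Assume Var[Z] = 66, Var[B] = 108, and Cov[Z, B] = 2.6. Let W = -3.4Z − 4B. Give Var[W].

Var[W] = 2561.68

Var[W] = a²·Var[Z] + b²·Var[B] + 2ab·Cov[Z, B] with a = -3.4, b = -4.
= (-3.4)²·66 + (-4)²·108 + 2·(-3.4)·(-4)·2.6
= 762.96 + 1728 + 70.72 = 2561.68.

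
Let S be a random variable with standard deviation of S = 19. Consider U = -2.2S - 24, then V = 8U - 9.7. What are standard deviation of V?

standard deviation of V = 334.4

standard deviation of U = |-2.2|·19 = 41.8.
standard deviation of V = |8|·41.8 = 334.4.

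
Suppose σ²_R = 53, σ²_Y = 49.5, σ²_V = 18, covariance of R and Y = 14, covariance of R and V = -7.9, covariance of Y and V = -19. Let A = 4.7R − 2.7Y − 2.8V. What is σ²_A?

σ²_A = 1238.073

σ²_A = a²·σ²_R + b²·σ²_Y + c²·σ²_V + 2ab·covariance of R and Y + 2ac·covariance of R and V + 2bc·covariance of Y and V, with a = 4.7, b = -2.7, c = -2.8.
= 1170.77 + 360.855 + 141.12 + (-355.32) + 207.928 + (-287.28)
= 1238.073.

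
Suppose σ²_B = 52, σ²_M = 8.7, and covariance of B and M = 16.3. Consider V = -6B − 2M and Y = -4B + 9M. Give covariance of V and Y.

By bilinearity, covariance of V and Y = ac·σ²_B + bd·σ²_M + (ad+bc)·covariance of B and M, with a=-6, b=-2, c=-4, d=9.
ac·σ²_B = (-6)·(-4)·52 = 1248
bd·σ²_M = (-2)·9·8.7 = -156.6
(ad+bc)·covariance of B and M = (-46)·16.3 = -749.8
covariance of V and Y = 1248 + (-156.6) + (-749.8) = 341.6.

covariance of V and Y = 341.6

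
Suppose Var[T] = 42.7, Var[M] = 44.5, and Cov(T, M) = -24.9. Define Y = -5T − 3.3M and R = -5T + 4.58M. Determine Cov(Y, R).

Cov(Y, R) = 554.287

By bilinearity, Cov(Y, R) = ac·Var[T] + bd·Var[M] + (ad+bc)·Cov(T, M), with a=-5, b=-3.3, c=-5, d=4.58.
ac·Var[T] = (-5)·(-5)·42.7 = 1067.5
bd·Var[M] = (-3.3)·4.58·44.5 = -672.573
(ad+bc)·Cov(T, M) = (-6.4)·(-24.9) = 159.36
Cov(Y, R) = 1067.5 + (-672.573) + 159.36 = 554.287.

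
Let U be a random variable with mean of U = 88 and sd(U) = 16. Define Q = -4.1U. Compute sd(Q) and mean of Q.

sd(Q) = 65.6, mean of Q = -360.8

Q = -4.1U is linear with a = -4.1, b = 0.
sd(Q) = |a|·sd(U) = |-4.1|·16 = 65.6.
mean of Q = a·mean of U + b = (-4.1)·88 = -360.8.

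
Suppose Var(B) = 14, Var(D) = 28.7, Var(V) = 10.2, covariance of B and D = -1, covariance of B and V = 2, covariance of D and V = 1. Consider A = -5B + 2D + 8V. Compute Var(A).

Var(A) = 1009.6

Var(A) = a²·Var(B) + b²·Var(D) + c²·Var(V) + 2ab·covariance of B and D + 2ac·covariance of B and V + 2bc·covariance of D and V, with a = -5, b = 2, c = 8.
= 350 + 114.8 + 652.8 + 20 + (-160) + 32
= 1009.6.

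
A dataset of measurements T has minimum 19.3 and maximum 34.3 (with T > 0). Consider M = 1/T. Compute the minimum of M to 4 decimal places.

1/T is decreasing on this domain, so min(M) comes from max(T) = 34.3: min(M) = 1/(34.3) ≈ 0.0292.

min(M) = 0.0292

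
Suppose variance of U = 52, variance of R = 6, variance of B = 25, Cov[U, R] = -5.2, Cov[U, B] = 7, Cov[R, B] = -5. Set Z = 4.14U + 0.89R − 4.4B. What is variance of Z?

variance of Z = 1125.82796

variance of Z = a²·variance of U + b²·variance of R + c²·variance of B + 2ab·Cov[U, R] + 2ac·Cov[U, B] + 2bc·Cov[R, B], with a = 4.14, b = 0.89, c = -4.4.
= 891.2592 + 4.7526 + 484 + (-38.31984) + (-255.024) + 39.16
= 1125.82796.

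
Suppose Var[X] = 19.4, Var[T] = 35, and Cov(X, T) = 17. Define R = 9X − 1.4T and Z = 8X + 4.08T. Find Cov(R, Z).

By bilinearity, Cov(R, Z) = ac·Var[X] + bd·Var[T] + (ad+bc)·Cov(X, T), with a=9, b=-1.4, c=8, d=4.08.
ac·Var[X] = 9·8·19.4 = 1396.8
bd·Var[T] = (-1.4)·4.08·35 = -199.92
(ad+bc)·Cov(X, T) = (25.52)·17 = 433.84
Cov(R, Z) = 1396.8 + (-199.92) + 433.84 = 1630.72.

Cov(R, Z) = 1630.72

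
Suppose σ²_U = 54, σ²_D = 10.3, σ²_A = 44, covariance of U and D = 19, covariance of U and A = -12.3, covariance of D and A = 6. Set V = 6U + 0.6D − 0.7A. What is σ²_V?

σ²_V = 2204.348

σ²_V = a²·σ²_U + b²·σ²_D + c²·σ²_A + 2ab·covariance of U and D + 2ac·covariance of U and A + 2bc·covariance of D and A, with a = 6, b = 0.6, c = -0.7.
= 1944 + 3.708 + 21.56 + 136.8 + 103.32 + (-5.04)
= 2204.348.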